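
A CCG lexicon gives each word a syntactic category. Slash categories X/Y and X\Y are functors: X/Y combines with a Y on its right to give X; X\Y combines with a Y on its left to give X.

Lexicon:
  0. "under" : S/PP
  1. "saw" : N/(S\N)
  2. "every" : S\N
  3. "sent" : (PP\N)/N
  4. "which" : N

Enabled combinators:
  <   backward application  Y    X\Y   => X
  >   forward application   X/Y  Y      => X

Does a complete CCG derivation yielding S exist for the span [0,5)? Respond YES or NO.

[0,5] S   >
  [0,1] "under" : S/PP
  [1,5] PP   <
    [1,3] N   >
      [1,2] "saw" : N/(S\N)
      [2,3] "every" : S\N
    [3,5] PP\N   >
      [3,4] "sent" : (PP\N)/N
      [4,5] "which" : N

YES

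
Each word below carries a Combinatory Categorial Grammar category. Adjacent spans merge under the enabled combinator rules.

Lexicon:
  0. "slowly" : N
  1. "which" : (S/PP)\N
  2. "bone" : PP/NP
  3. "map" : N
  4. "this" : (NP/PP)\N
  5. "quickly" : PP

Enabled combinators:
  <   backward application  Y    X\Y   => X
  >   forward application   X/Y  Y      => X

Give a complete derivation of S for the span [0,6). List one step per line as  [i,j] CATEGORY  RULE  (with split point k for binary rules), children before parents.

[0,6] S   >
  [0,2] S/PP   <
    [0,1] "slowly" : N
    [1,2] "which" : (S/PP)\N
  [2,6] PP   >
    [2,3] "bone" : PP/NP
    [3,6] NP   >
      [3,5] NP/PP   <
        [3,4] "map" : N
        [4,5] "this" : (NP/PP)\N
      [5,6] "quickly" : PP

[0,1] N  lex  "slowly"
[1,2] (S/PP)\N  lex  "which"
[0,2] S/PP  <  k=1
[2,3] PP/NP  lex  "bone"
[3,4] N  lex  "map"
[4,5] (NP/PP)\N  lex  "this"
[3,5] NP/PP  <  k=4
[5,6] PP  lex  "quickly"
[3,6] NP  >  k=5
[2,6] PP  >  k=3
[0,6] S  >  k=2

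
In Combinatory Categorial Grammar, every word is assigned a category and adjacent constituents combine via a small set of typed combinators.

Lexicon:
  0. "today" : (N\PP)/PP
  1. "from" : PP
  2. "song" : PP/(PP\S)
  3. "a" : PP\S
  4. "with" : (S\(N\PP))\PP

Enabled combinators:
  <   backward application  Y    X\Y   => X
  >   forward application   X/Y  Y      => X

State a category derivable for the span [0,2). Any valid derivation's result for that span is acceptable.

N\PP

[0,5] S   <
  [0,2] N\PP   >
    [0,1] "today" : (N\PP)/PP
    [1,2] "from" : PP
  [2,5] S\(N\PP)   <
    [2,4] PP   >
      [2,3] "song" : PP/(PP\S)
      [3,4] "a" : PP\S
    [4,5] "with" : (S\(N\PP))\PP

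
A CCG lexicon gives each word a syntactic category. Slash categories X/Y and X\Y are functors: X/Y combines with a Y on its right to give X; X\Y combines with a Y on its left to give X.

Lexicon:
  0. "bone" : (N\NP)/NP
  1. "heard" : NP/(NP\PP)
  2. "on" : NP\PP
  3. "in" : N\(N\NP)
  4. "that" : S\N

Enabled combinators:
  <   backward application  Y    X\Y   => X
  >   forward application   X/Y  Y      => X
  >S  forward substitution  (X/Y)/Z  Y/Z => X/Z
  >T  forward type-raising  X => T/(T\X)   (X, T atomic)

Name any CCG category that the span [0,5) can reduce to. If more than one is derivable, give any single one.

[0,5] S   <
  [0,4] N   <
    [0,3] N\NP   >
      [0,1] "bone" : (N\NP)/NP
      [1,3] NP   >
        [1,2] "heard" : NP/(NP\PP)
        [2,3] "on" : NP\PP
    [3,4] "in" : N\(N\NP)
  [4,5] "that" : S\N

S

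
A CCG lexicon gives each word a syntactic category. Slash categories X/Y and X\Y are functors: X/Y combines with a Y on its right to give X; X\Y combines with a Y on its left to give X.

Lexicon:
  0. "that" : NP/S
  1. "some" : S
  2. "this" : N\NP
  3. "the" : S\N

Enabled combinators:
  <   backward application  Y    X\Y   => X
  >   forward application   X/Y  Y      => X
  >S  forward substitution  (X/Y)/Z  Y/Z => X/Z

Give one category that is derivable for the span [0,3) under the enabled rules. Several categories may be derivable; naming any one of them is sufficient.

[0,4] S   <
  [0,3] N   <
    [0,2] NP   >
      [0,1] "that" : NP/S
      [1,2] "some" : S
    [2,3] "this" : N\NP
  [3,4] "the" : S\N

N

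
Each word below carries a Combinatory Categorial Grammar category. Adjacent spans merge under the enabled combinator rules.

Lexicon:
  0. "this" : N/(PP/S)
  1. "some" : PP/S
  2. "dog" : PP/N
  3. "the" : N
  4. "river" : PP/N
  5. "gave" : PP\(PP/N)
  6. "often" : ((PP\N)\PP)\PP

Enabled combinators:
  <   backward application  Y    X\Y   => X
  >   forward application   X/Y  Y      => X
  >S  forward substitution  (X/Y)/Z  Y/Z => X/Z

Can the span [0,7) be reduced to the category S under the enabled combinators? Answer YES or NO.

N/(PP/S) PP/S PP/N N PP/N PP\(PP/N) ((PP\N)\PP)\PP
CKY chart[0,7] = {PP}; S ∉ chart

NO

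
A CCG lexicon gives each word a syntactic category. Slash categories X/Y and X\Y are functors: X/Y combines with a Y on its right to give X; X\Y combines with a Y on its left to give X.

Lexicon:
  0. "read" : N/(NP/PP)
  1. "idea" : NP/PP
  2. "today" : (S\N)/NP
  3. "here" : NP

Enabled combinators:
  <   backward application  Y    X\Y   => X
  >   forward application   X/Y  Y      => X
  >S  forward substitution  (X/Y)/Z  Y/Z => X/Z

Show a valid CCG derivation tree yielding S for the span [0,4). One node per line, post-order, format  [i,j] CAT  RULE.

[0,4] S   <
  [0,2] N   >
    [0,1] "read" : N/(NP/PP)
    [1,2] "idea" : NP/PP
  [2,4] S\N   >
    [2,3] "today" : (S\N)/NP
    [3,4] "here" : NP

[0,1] N/(NP/PP)  lex  "read"
[1,2] NP/PP  lex  "idea"
[0,2] N  >  k=1
[2,3] (S\N)/NP  lex  "today"
[3,4] NP  lex  "here"
[2,4] S\N  >  k=3
[0,4] S  <  k=2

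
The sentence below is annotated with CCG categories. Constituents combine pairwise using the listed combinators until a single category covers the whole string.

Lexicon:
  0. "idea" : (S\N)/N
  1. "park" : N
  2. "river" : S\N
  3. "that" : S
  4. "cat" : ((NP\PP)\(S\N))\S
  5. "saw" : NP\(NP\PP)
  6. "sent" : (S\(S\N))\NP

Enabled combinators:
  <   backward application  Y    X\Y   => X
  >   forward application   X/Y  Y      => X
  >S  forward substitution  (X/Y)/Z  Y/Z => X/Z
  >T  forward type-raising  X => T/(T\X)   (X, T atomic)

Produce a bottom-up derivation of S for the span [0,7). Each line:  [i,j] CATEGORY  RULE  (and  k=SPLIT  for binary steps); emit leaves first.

[0,1] (S\N)/N  lex  "idea"
[1,2] N  lex  "park"
[0,2] S\N  >  k=1
[2,3] S\N  lex  "river"
[3,4] S  lex  "that"
[4,5] ((NP\PP)\(S\N))\S  lex  "cat"
[3,5] (NP\PP)\(S\N)  <  k=4
[2,5] NP\PP  <  k=3
[5,6] NP\(NP\PP)  lex  "saw"
[2,6] NP  <  k=5
[6,7] (S\(S\N))\NP  lex  "sent"
[2,7] S\(S\N)  <  k=6
[0,7] S  <  k=2

[0,7] S   <
  [0,2] S\N   >
    [0,1] "idea" : (S\N)/N
    [1,2] "park" : N
  [2,7] S\(S\N)   <
    [2,6] NP   <
      [2,5] NP\PP   <
        [2,3] "river" : S\N
        [3,5] (NP\PP)\(S\N)   <
          [3,4] "that" : S
          [4,5] "cat" : ((NP\PP)\(S\N))\S
      [5,6] "saw" : NP\(NP\PP)
    [6,7] "sent" : (S\(S\N))\NP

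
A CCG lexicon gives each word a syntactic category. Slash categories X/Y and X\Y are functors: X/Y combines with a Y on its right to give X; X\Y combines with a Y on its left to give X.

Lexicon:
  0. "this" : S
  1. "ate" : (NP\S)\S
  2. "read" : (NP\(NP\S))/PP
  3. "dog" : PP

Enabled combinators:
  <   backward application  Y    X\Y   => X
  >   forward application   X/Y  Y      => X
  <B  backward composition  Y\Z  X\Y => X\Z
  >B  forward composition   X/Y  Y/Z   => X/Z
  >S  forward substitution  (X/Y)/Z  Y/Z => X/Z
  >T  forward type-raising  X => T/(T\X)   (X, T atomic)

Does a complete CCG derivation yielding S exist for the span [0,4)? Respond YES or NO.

S (NP\S)\S (NP\(NP\S))/PP PP
CKY chart[0,4] = {N/(N\NP), NP, NP/(NP\NP), PP/(PP\NP), S/(S\NP)}; S ∉ chart

NO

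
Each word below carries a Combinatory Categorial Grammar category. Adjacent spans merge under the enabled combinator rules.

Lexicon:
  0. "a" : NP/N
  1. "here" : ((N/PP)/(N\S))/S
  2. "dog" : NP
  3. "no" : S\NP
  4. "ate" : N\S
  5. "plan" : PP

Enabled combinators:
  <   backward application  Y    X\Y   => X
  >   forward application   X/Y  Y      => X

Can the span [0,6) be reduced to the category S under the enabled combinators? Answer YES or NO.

NO

NP/N ((N/PP)/(N\S))/S NP S\NP N\S PP
CKY chart[0,6] = {NP}; S ∉ chart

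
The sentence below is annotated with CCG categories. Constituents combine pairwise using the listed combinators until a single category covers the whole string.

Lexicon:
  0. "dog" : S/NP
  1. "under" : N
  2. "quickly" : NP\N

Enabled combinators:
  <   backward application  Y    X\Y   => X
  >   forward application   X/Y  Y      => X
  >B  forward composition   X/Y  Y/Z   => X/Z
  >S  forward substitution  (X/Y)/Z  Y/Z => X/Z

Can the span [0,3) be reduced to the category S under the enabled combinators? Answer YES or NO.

YES

[0,3] S   >
  [0,1] "dog" : S/NP
  [1,3] NP   <
    [1,2] "under" : N
    [2,3] "quickly" : NP\N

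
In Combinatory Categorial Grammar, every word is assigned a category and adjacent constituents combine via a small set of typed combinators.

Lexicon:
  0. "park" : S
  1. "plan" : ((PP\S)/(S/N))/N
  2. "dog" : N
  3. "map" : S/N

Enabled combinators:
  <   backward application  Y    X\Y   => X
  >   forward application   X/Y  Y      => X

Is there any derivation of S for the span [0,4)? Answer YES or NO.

S ((PP\S)/(S/N))/N N S/N
CKY chart[0,4] = {PP}; S ∉ chart

NO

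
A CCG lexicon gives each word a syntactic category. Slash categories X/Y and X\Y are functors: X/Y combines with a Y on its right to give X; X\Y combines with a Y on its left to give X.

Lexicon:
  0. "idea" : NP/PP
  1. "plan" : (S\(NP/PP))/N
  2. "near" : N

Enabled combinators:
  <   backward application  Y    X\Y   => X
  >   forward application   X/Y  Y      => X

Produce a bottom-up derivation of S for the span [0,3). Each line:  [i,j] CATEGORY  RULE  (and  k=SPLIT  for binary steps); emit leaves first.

[0,1] NP/PP  lex  "idea"
[1,2] (S\(NP/PP))/N  lex  "plan"
[2,3] N  lex  "near"
[1,3] S\(NP/PP)  >  k=2
[0,3] S  <  k=1

[0,3] S   <
  [0,1] "idea" : NP/PP
  [1,3] S\(NP/PP)   >
    [1,2] "plan" : (S\(NP/PP))/N
    [2,3] "near" : N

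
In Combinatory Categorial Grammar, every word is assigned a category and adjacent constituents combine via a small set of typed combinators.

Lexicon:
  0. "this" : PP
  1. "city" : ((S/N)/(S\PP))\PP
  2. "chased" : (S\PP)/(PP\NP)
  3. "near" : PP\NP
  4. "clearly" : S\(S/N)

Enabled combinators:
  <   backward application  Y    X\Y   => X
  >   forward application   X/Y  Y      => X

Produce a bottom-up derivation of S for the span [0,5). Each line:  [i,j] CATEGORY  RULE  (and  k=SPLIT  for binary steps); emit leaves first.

[0,5] S   <
  [0,4] S/N   >
    [0,2] (S/N)/(S\PP)   <
      [0,1] "this" : PP
      [1,2] "city" : ((S/N)/(S\PP))\PP
    [2,4] S\PP   >
      [2,3] "chased" : (S\PP)/(PP\NP)
      [3,4] "near" : PP\NP
  [4,5] "clearly" : S\(S/N)

[0,1] PP  lex  "this"
[1,2] ((S/N)/(S\PP))\PP  lex  "city"
[0,2] (S/N)/(S\PP)  <  k=1
[2,3] (S\PP)/(PP\NP)  lex  "chased"
[3,4] PP\NP  lex  "near"
[2,4] S\PP  >  k=3
[0,4] S/N  >  k=2
[4,5] S\(S/N)  lex  "clearly"
[0,5] S  <  k=4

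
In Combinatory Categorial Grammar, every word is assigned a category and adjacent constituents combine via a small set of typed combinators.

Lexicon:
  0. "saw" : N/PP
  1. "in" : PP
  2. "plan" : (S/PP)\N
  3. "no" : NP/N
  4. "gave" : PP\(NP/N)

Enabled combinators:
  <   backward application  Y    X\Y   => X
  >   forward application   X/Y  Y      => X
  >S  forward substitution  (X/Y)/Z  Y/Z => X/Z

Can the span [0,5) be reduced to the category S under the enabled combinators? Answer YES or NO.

[0,5] S   >
  [0,3] S/PP   <
    [0,2] N   >
      [0,1] "saw" : N/PP
      [1,2] "in" : PP
    [2,3] "plan" : (S/PP)\N
  [3,5] PP   <
    [3,4] "no" : NP/N
    [4,5] "gave" : PP\(NP/N)

YES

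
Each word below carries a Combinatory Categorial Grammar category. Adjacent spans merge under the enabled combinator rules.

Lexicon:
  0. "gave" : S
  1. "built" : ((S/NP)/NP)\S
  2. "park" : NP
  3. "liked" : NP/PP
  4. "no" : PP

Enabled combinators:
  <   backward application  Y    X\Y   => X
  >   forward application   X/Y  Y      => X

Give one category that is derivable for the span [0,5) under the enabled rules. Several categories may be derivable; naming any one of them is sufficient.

S

[0,5] S   >
  [0,3] S/NP   >
    [0,2] (S/NP)/NP   <
      [0,1] "gave" : S
      [1,2] "built" : ((S/NP)/NP)\S
    [2,3] "park" : NP
  [3,5] NP   >
    [3,4] "liked" : NP/PP
    [4,5] "no" : PP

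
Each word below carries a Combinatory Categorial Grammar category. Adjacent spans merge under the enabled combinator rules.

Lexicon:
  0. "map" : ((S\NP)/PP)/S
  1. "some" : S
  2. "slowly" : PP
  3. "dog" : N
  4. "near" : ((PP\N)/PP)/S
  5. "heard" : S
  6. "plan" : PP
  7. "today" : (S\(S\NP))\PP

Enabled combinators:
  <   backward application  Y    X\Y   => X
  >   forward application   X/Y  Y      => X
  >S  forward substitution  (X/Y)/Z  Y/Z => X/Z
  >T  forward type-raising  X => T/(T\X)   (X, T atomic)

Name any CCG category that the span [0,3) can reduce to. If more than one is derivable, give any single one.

[0,8] S   <
  [0,3] S\NP   >
    [0,2] (S\NP)/PP   >
      [0,1] "map" : ((S\NP)/PP)/S
      [1,2] "some" : S
    [2,3] "slowly" : PP
  [3,8] S\(S\NP)   <
    [3,7] PP   <
      [3,4] "dog" : N
      [4,7] PP\N   >
        [4,6] (PP\N)/PP   >
          [4,5] "near" : ((PP\N)/PP)/S
          [5,6] "heard" : S
        [6,7] "plan" : PP
    [7,8] "today" : (S\(S\NP))\PP

S\NP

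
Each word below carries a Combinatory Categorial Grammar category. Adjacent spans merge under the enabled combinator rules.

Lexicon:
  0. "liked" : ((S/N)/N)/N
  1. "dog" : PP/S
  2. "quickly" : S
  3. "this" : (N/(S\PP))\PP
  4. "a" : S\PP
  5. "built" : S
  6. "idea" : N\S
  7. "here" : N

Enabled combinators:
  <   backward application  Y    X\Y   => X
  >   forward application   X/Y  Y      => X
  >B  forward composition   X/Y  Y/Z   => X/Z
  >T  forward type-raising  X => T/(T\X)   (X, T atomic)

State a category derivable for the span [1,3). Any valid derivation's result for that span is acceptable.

PP

[0,8] S   >
  [0,7] S/N   >
    [0,5] (S/N)/N   >
      [0,1] "liked" : ((S/N)/N)/N
      [1,5] N   >
        [1,4] N/(S\PP)   <
          [1,3] PP   >
            [1,2] "dog" : PP/S
            [2,3] "quickly" : S
          [3,4] "this" : (N/(S\PP))\PP
        [4,5] "a" : S\PP
    [5,7] N   >
      [5,6] N/(N\S)   >T
        [5,6] "built" : S
      [6,7] "idea" : N\S
  [7,8] "here" : N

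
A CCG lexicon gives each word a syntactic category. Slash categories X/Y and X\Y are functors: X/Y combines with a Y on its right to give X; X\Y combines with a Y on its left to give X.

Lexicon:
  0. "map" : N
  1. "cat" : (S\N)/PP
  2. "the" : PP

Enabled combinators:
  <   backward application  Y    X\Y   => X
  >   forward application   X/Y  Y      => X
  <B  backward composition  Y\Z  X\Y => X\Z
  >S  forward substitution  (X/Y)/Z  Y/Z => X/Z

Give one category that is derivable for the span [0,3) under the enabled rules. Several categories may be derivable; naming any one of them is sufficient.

[0,3] S   <
  [0,1] "map" : N
  [1,3] S\N   >
    [1,2] "cat" : (S\N)/PP
    [2,3] "the" : PP

S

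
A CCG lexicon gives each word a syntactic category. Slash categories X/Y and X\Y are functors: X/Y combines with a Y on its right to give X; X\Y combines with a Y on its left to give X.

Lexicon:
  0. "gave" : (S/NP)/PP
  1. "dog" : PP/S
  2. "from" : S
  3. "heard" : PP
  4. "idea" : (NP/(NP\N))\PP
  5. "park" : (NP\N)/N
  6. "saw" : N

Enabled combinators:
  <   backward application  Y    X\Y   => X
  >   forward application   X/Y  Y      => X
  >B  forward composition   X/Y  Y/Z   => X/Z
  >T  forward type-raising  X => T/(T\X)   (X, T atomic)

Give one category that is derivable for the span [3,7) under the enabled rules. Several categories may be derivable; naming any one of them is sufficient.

[0,7] S   >
  [0,3] S/NP   >
    [0,1] "gave" : (S/NP)/PP
    [1,3] PP   >
      [1,2] "dog" : PP/S
      [2,3] "from" : S
  [3,7] NP   >
    [3,6] NP/N   >B
      [3,5] NP/(NP\N)   <
        [3,4] "heard" : PP
        [4,5] "idea" : (NP/(NP\N))\PP
      [5,6] "park" : (NP\N)/N
    [6,7] "saw" : N

NP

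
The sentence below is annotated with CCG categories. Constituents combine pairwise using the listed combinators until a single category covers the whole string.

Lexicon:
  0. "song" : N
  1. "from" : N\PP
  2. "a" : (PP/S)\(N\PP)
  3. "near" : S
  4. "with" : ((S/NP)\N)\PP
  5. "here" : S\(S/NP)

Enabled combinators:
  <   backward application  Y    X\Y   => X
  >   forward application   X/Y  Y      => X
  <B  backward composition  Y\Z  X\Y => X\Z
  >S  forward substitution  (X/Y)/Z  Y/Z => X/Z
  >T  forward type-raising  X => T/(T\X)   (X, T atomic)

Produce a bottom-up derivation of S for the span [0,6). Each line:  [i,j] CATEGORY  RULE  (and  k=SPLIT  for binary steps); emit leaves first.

[0,1] N  lex  "song"
[1,2] N\PP  lex  "from"
[2,3] (PP/S)\(N\PP)  lex  "a"
[1,3] PP/S  <  k=2
[3,4] S  lex  "near"
[1,4] PP  >  k=3
[4,5] ((S/NP)\N)\PP  lex  "with"
[1,5] (S/NP)\N  <  k=4
[5,6] S\(S/NP)  lex  "here"
[1,6] S\N  <B  k=5
[0,6] S  <  k=1

[0,6] S   <
  [0,1] "song" : N
  [1,6] S\N   <B
    [1,5] (S/NP)\N   <
      [1,4] PP   >
        [1,3] PP/S   <
          [1,2] "from" : N\PP
          [2,3] "a" : (PP/S)\(N\PP)
        [3,4] "near" : S
      [4,5] "with" : ((S/NP)\N)\PP
    [5,6] "here" : S\(S/NP)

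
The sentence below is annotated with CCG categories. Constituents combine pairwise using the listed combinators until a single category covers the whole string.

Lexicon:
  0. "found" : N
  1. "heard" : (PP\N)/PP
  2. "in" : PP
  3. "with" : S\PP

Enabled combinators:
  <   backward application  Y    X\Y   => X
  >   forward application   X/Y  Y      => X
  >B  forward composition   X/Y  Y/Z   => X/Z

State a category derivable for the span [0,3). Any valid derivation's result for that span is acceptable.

PP

[0,4] S   <
  [0,3] PP   <
    [0,1] "found" : N
    [1,3] PP\N   >
      [1,2] "heard" : (PP\N)/PP
      [2,3] "in" : PP
  [3,4] "with" : S\PP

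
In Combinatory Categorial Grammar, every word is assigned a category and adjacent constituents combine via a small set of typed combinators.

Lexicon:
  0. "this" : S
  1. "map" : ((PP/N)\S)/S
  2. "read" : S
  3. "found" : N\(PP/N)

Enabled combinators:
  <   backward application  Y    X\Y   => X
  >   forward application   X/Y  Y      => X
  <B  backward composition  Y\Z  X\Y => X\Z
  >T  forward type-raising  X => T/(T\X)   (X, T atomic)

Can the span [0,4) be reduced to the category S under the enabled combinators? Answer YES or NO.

NO

S ((PP/N)\S)/S S N\(PP/N)
CKY chart[0,4] = {N, N/(N\N), NP/(NP\N), PP/(PP\N), S/(S\N)}; S ∉ chart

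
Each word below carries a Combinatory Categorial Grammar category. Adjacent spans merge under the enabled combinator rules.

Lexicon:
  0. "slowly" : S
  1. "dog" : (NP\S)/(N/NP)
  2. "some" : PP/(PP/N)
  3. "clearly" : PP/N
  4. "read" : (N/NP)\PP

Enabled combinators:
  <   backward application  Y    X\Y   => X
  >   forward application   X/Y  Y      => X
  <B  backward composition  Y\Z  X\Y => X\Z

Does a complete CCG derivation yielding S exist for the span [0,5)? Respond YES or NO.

NO

S (NP\S)/(N/NP) PP/(PP/N) PP/N (N/NP)\PP
CKY chart[0,5] = {NP}; S ∉ chart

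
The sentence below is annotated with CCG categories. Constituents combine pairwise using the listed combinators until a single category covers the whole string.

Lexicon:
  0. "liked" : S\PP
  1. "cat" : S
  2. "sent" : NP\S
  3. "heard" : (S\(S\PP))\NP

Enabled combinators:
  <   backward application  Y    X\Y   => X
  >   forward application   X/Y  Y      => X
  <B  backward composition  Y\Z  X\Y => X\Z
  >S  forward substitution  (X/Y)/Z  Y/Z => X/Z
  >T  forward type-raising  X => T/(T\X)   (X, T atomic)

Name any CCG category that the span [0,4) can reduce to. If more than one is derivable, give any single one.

S

[0,4] S   <
  [0,1] "liked" : S\PP
  [1,4] S\(S\PP)   <
    [1,3] NP   <
      [1,2] "cat" : S
      [2,3] "sent" : NP\S
    [3,4] "heard" : (S\(S\PP))\NP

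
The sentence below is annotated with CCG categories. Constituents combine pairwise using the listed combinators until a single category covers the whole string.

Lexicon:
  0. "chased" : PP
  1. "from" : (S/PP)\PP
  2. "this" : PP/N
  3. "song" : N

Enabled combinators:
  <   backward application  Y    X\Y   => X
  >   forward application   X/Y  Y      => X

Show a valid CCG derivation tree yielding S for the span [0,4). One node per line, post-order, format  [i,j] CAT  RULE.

[0,4] S   >
  [0,2] S/PP   <
    [0,1] "chased" : PP
    [1,2] "from" : (S/PP)\PP
  [2,4] PP   >
    [2,3] "this" : PP/N
    [3,4] "song" : N

[0,1] PP  lex  "chased"
[1,2] (S/PP)\PP  lex  "from"
[0,2] S/PP  <  k=1
[2,3] PP/N  lex  "this"
[3,4] N  lex  "song"
[2,4] PP  >  k=3
[0,4] S  >  k=2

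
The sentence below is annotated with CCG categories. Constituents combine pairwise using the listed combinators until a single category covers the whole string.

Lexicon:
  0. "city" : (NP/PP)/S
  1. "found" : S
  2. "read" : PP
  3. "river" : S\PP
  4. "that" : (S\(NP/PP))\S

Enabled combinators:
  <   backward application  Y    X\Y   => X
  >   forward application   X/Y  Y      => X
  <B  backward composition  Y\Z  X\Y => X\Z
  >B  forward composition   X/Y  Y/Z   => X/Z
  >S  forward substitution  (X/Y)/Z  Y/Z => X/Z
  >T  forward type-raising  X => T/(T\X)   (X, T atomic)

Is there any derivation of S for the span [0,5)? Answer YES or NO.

YES

[0,5] S   <
  [0,2] NP/PP   >
    [0,1] "city" : (NP/PP)/S
    [1,2] "found" : S
  [2,5] S\(NP/PP)   <
    [2,4] S   <
      [2,3] "read" : PP
      [3,4] "river" : S\PP
    [4,5] "that" : (S\(NP/PP))\S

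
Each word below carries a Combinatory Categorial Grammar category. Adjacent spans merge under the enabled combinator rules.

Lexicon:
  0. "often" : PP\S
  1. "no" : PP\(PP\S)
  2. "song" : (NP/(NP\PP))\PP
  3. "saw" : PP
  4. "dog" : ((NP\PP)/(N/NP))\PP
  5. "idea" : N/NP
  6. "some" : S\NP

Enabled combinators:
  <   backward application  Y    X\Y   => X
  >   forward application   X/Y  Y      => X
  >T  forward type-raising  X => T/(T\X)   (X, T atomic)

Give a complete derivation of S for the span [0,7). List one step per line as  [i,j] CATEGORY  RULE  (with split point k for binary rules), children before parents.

[0,7] S   <
  [0,6] NP   >
    [0,3] NP/(NP\PP)   <
      [0,2] PP   <
        [0,1] "often" : PP\S
        [1,2] "no" : PP\(PP\S)
      [2,3] "song" : (NP/(NP\PP))\PP
    [3,6] NP\PP   >
      [3,5] (NP\PP)/(N/NP)   <
        [3,4] "saw" : PP
        [4,5] "dog" : ((NP\PP)/(N/NP))\PP
      [5,6] "idea" : N/NP
  [6,7] "some" : S\NP

[0,1] PP\S  lex  "often"
[1,2] PP\(PP\S)  lex  "no"
[0,2] PP  <  k=1
[2,3] (NP/(NP\PP))\PP  lex  "song"
[0,3] NP/(NP\PP)  <  k=2
[3,4] PP  lex  "saw"
[4,5] ((NP\PP)/(N/NP))\PP  lex  "dog"
[3,5] (NP\PP)/(N/NP)  <  k=4
[5,6] N/NP  lex  "idea"
[3,6] NP\PP  >  k=5
[0,6] NP  >  k=3
[6,7] S\NP  lex  "some"
[0,7] S  <  k=6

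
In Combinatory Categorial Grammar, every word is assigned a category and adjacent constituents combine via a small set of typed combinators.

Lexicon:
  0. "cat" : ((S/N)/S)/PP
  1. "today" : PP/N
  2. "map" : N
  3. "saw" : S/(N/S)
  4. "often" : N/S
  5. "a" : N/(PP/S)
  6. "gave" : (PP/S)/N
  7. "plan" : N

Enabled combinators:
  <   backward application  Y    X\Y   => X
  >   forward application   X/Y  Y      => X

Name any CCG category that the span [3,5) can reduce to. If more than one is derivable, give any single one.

[0,8] S   >
  [0,5] S/N   >
    [0,3] (S/N)/S   >
      [0,1] "cat" : ((S/N)/S)/PP
      [1,3] PP   >
        [1,2] "today" : PP/N
        [2,3] "map" : N
    [3,5] S   >
      [3,4] "saw" : S/(N/S)
      [4,5] "often" : N/S
  [5,8] N   >
    [5,6] "a" : N/(PP/S)
    [6,8] PP/S   >
      [6,7] "gave" : (PP/S)/N
      [7,8] "plan" : N

S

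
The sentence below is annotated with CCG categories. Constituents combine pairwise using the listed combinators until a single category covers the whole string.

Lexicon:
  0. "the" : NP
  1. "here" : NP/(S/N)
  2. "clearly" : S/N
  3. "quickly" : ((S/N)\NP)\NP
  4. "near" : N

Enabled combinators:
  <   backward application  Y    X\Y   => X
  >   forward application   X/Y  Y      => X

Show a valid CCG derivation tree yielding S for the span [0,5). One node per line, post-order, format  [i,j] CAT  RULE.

[0,1] NP  lex  "the"
[1,2] NP/(S/N)  lex  "here"
[2,3] S/N  lex  "clearly"
[1,3] NP  >  k=2
[3,4] ((S/N)\NP)\NP  lex  "quickly"
[1,4] (S/N)\NP  <  k=3
[0,4] S/N  <  k=1
[4,5] N  lex  "near"
[0,5] S  >  k=4

[0,5] S   >
  [0,4] S/N   <
    [0,1] "the" : NP
    [1,4] (S/N)\NP   <
      [1,3] NP   >
        [1,2] "here" : NP/(S/N)
        [2,3] "clearly" : S/N
      [3,4] "quickly" : ((S/N)\NP)\NP
  [4,5] "near" : N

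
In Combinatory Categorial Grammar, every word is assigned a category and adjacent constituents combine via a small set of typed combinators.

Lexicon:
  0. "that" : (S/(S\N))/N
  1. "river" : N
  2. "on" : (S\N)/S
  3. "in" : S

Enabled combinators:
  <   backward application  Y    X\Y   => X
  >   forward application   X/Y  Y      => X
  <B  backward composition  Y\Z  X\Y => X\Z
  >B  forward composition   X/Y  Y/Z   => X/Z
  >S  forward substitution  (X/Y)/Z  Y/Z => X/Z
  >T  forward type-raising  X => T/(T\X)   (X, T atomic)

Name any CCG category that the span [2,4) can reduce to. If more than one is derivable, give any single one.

S\N

[0,4] S   >
  [0,2] S/(S\N)   >
    [0,1] "that" : (S/(S\N))/N
    [1,2] "river" : N
  [2,4] S\N   >
    [2,3] "on" : (S\N)/S
    [3,4] "in" : S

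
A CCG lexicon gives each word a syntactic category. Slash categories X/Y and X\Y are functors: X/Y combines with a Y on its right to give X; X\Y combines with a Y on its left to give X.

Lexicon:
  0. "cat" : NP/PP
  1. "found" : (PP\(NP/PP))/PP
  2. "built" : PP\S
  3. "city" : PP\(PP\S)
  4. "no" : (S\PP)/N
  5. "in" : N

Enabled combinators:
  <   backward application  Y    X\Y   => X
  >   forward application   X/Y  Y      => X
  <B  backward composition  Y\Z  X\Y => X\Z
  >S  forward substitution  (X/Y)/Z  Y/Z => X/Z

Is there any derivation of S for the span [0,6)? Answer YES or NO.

[0,6] S   <
  [0,4] PP   <
    [0,1] "cat" : NP/PP
    [1,4] PP\(NP/PP)   >
      [1,2] "found" : (PP\(NP/PP))/PP
      [2,4] PP   <
        [2,3] "built" : PP\S
        [3,4] "city" : PP\(PP\S)
  [4,6] S\PP   >
    [4,5] "no" : (S\PP)/N
    [5,6] "in" : N

YES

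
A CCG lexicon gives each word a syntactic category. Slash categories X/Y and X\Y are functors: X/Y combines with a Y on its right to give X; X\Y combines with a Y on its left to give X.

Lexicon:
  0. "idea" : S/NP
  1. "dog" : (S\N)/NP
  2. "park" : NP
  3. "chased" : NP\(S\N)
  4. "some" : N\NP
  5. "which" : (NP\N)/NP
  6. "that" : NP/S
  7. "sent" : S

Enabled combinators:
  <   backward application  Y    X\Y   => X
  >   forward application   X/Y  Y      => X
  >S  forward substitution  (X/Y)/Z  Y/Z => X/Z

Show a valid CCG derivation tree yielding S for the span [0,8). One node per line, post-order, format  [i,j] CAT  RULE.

[0,1] S/NP  lex  "idea"
[1,2] (S\N)/NP  lex  "dog"
[2,3] NP  lex  "park"
[1,3] S\N  >  k=2
[3,4] NP\(S\N)  lex  "chased"
[1,4] NP  <  k=3
[4,5] N\NP  lex  "some"
[1,5] N  <  k=4
[5,6] (NP\N)/NP  lex  "which"
[6,7] NP/S  lex  "that"
[7,8] S  lex  "sent"
[6,8] NP  >  k=7
[5,8] NP\N  >  k=6
[1,8] NP  <  k=5
[0,8] S  >  k=1

[0,8] S   >
  [0,1] "idea" : S/NP
  [1,8] NP   <
    [1,5] N   <
      [1,4] NP   <
        [1,3] S\N   >
          [1,2] "dog" : (S\N)/NP
          [2,3] "park" : NP
        [3,4] "chased" : NP\(S\N)
      [4,5] "some" : N\NP
    [5,8] NP\N   >
      [5,6] "which" : (NP\N)/NP
      [6,8] NP   >
        [6,7] "that" : NP/S
        [7,8] "sent" : S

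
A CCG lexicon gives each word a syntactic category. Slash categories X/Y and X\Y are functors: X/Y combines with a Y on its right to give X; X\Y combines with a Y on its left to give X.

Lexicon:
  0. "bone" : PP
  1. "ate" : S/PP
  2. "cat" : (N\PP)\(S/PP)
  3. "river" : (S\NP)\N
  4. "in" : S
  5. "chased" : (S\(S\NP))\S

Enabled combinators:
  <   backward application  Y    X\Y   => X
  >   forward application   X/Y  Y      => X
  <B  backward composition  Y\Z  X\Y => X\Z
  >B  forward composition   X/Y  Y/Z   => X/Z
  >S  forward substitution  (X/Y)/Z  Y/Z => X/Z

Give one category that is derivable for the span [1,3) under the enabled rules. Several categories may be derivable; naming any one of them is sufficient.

N\PP

[0,6] S   <
  [0,3] N   <
    [0,1] "bone" : PP
    [1,3] N\PP   <
      [1,2] "ate" : S/PP
      [2,3] "cat" : (N\PP)\(S/PP)
  [3,6] S\N   <B
    [3,4] "river" : (S\NP)\N
    [4,6] S\(S\NP)   <
      [4,5] "in" : S
      [5,6] "chased" : (S\(S\NP))\S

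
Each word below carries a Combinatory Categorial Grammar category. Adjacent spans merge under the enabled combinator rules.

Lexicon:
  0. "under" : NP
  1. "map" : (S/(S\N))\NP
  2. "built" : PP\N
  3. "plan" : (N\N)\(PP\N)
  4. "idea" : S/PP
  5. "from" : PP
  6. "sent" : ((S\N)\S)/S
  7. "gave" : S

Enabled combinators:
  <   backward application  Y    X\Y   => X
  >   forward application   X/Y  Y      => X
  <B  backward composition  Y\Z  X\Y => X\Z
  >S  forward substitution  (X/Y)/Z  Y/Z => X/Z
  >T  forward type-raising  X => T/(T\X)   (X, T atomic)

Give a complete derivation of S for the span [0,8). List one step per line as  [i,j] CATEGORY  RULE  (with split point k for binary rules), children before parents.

[0,1] NP  lex  "under"
[1,2] (S/(S\N))\NP  lex  "map"
[0,2] S/(S\N)  <  k=1
[2,3] PP\N  lex  "built"
[3,4] (N\N)\(PP\N)  lex  "plan"
[2,4] N\N  <  k=3
[4,5] S/PP  lex  "idea"
[5,6] PP  lex  "from"
[4,6] S  >  k=5
[6,7] ((S\N)\S)/S  lex  "sent"
[7,8] S  lex  "gave"
[6,8] (S\N)\S  >  k=7
[4,8] S\N  <  k=6
[2,8] S\N  <B  k=4
[0,8] S  >  k=2

[0,8] S   >
  [0,2] S/(S\N)   <
    [0,1] "under" : NP
    [1,2] "map" : (S/(S\N))\NP
  [2,8] S\N   <B
    [2,4] N\N   <
      [2,3] "built" : PP\N
      [3,4] "plan" : (N\N)\(PP\N)
    [4,8] S\N   <
      [4,6] S   >
        [4,5] "idea" : S/PP
        [5,6] "from" : PP
      [6,8] (S\N)\S   >
        [6,7] "sent" : ((S\N)\S)/S
        [7,8] "gave" : S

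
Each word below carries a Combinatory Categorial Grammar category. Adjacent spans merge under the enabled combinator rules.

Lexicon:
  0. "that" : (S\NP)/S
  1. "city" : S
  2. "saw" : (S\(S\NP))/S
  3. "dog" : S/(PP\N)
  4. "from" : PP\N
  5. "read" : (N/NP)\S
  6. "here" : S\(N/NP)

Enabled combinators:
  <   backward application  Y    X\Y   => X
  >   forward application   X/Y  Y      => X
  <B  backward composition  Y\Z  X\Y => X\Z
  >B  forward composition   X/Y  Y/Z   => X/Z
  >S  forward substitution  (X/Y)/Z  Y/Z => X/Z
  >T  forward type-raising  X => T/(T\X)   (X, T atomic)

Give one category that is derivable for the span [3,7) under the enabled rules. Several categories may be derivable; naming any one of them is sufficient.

[0,7] S   <
  [0,2] S\NP   >
    [0,1] "that" : (S\NP)/S
    [1,2] "city" : S
  [2,7] S\(S\NP)   >
    [2,3] "saw" : (S\(S\NP))/S
    [3,7] S   <
      [3,6] N/NP   <
        [3,5] S   >
          [3,4] "dog" : S/(PP\N)
          [4,5] "from" : PP\N
        [5,6] "read" : (N/NP)\S
      [6,7] "here" : S\(N/NP)

S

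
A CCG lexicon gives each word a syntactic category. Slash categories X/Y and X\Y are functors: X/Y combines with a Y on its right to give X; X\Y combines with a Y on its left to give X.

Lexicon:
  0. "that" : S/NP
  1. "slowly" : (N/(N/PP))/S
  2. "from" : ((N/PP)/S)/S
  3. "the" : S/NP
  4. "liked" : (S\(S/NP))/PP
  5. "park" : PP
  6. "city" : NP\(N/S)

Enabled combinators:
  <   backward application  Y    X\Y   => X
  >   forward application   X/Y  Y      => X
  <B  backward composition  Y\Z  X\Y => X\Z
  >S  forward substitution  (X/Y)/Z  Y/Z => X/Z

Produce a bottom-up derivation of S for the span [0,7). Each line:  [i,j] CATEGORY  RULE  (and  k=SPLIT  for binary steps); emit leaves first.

[0,7] S   >
  [0,1] "that" : S/NP
  [1,7] NP   <
    [1,6] N/S   >S
      [1,2] "slowly" : (N/(N/PP))/S
      [2,6] (N/PP)/S   >
        [2,3] "from" : ((N/PP)/S)/S
        [3,6] S   <
          [3,4] "the" : S/NP
          [4,6] S\(S/NP)   >
            [4,5] "liked" : (S\(S/NP))/PP
            [5,6] "park" : PP
    [6,7] "city" : NP\(N/S)

[0,1] S/NP  lex  "that"
[1,2] (N/(N/PP))/S  lex  "slowly"
[2,3] ((N/PP)/S)/S  lex  "from"
[3,4] S/NP  lex  "the"
[4,5] (S\(S/NP))/PP  lex  "liked"
[5,6] PP  lex  "park"
[4,6] S\(S/NP)  >  k=5
[3,6] S  <  k=4
[2,6] (N/PP)/S  >  k=3
[1,6] N/S  >S  k=2
[6,7] NP\(N/S)  lex  "city"
[1,7] NP  <  k=6
[0,7] S  >  k=1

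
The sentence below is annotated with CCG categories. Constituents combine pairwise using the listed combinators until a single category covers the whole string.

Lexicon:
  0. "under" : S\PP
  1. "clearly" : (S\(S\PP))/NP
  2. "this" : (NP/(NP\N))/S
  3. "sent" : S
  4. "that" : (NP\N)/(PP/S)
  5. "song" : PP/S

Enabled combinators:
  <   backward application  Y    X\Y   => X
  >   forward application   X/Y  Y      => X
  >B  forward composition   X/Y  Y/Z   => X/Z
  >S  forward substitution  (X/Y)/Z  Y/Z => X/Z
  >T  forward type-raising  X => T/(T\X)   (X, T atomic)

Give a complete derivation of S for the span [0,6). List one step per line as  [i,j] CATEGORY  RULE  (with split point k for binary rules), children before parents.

[0,1] S\PP  lex  "under"
[1,2] (S\(S\PP))/NP  lex  "clearly"
[2,3] (NP/(NP\N))/S  lex  "this"
[3,4] S  lex  "sent"
[2,4] NP/(NP\N)  >  k=3
[4,5] (NP\N)/(PP/S)  lex  "that"
[5,6] PP/S  lex  "song"
[4,6] NP\N  >  k=5
[2,6] NP  >  k=4
[1,6] S\(S\PP)  >  k=2
[0,6] S  <  k=1

[0,6] S   <
  [0,1] "under" : S\PP
  [1,6] S\(S\PP)   >
    [1,2] "clearly" : (S\(S\PP))/NP
    [2,6] NP   >
      [2,4] NP/(NP\N)   >
        [2,3] "this" : (NP/(NP\N))/S
        [3,4] "sent" : S
      [4,6] NP\N   >
        [4,5] "that" : (NP\N)/(PP/S)
        [5,6] "song" : PP/S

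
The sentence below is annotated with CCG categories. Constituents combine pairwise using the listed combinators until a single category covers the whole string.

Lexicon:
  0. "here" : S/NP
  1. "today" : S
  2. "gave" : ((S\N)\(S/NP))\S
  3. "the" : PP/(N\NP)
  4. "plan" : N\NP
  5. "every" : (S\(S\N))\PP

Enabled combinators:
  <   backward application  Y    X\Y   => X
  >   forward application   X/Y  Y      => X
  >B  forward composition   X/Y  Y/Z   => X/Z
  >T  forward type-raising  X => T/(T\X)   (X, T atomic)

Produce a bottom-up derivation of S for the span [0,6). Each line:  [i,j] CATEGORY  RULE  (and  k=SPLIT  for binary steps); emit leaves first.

[0,1] S/NP  lex  "here"
[1,2] S  lex  "today"
[2,3] ((S\N)\(S/NP))\S  lex  "gave"
[1,3] (S\N)\(S/NP)  <  k=2
[0,3] S\N  <  k=1
[3,4] PP/(N\NP)  lex  "the"
[4,5] N\NP  lex  "plan"
[3,5] PP  >  k=4
[5,6] (S\(S\N))\PP  lex  "every"
[3,6] S\(S\N)  <  k=5
[0,6] S  <  k=3

[0,6] S   <
  [0,3] S\N   <
    [0,1] "here" : S/NP
    [1,3] (S\N)\(S/NP)   <
      [1,2] "today" : S
      [2,3] "gave" : ((S\N)\(S/NP))\S
  [3,6] S\(S\N)   <
    [3,5] PP   >
      [3,4] "the" : PP/(N\NP)
      [4,5] "plan" : N\NP
    [5,6] "every" : (S\(S\N))\PP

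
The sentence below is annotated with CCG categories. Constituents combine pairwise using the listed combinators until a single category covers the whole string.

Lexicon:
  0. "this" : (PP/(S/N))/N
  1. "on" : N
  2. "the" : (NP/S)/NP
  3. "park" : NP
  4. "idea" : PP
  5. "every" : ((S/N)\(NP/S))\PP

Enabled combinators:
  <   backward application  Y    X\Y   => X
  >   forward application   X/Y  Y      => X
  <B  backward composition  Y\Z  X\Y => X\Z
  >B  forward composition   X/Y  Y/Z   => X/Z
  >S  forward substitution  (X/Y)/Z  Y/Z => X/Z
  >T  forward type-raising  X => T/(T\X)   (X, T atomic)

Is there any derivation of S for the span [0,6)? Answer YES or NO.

(PP/(S/N))/N N (NP/S)/NP NP PP ((S/N)\(NP/S))\PP
CKY chart[0,6] = {N/(N\PP), NP/(NP\PP), PP, PP/(PP\PP), S/(S\PP)}; S ∉ chart

NO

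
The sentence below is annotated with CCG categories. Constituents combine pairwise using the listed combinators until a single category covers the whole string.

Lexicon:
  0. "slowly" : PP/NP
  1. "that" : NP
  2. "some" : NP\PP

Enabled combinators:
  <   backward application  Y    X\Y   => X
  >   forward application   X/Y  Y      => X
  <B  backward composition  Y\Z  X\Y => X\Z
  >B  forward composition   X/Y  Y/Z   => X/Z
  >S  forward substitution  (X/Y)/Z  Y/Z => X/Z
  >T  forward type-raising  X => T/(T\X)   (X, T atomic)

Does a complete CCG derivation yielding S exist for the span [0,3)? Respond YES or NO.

NO

PP/NP NP NP\PP
CKY chart[0,3] = {N/(N\NP), NP, NP/(NP\NP), PP/(PP\NP), S/(S\NP)}; S ∉ chart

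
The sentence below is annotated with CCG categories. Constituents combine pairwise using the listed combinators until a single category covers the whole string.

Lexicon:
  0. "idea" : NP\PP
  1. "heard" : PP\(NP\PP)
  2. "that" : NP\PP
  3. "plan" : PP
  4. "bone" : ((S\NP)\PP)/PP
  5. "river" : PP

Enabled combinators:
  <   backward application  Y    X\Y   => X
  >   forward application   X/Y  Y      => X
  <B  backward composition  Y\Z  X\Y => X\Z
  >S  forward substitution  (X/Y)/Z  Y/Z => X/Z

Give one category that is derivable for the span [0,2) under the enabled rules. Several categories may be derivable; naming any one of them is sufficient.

PP

[0,6] S   <
  [0,3] NP   <
    [0,2] PP   <
      [0,1] "idea" : NP\PP
      [1,2] "heard" : PP\(NP\PP)
    [2,3] "that" : NP\PP
  [3,6] S\NP   <
    [3,4] "plan" : PP
    [4,6] (S\NP)\PP   >
      [4,5] "bone" : ((S\NP)\PP)/PP
      [5,6] "river" : PP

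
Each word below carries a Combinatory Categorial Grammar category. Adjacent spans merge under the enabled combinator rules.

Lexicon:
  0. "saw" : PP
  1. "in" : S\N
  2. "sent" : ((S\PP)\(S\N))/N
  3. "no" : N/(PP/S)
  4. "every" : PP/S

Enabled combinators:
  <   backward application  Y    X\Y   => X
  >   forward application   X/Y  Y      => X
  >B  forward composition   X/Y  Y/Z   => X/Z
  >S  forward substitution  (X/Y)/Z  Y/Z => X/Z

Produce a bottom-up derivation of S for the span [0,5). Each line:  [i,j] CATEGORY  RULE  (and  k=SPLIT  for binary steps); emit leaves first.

[0,5] S   <
  [0,1] "saw" : PP
  [1,5] S\PP   <
    [1,2] "in" : S\N
    [2,5] (S\PP)\(S\N)   >
      [2,3] "sent" : ((S\PP)\(S\N))/N
      [3,5] N   >
        [3,4] "no" : N/(PP/S)
        [4,5] "every" : PP/S

[0,1] PP  lex  "saw"
[1,2] S\N  lex  "in"
[2,3] ((S\PP)\(S\N))/N  lex  "sent"
[3,4] N/(PP/S)  lex  "no"
[4,5] PP/S  lex  "every"
[3,5] N  >  k=4
[2,5] (S\PP)\(S\N)  >  k=3
[1,5] S\PP  <  k=2
[0,5] S  <  k=1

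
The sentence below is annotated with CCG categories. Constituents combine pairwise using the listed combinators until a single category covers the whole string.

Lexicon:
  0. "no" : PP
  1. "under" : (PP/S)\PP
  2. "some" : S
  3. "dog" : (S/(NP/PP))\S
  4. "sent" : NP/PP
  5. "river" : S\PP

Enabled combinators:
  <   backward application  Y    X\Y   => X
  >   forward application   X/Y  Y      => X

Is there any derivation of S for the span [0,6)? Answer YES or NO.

YES

[0,6] S   <
  [0,5] PP   >
    [0,2] PP/S   <
      [0,1] "no" : PP
      [1,2] "under" : (PP/S)\PP
    [2,5] S   >
      [2,4] S/(NP/PP)   <
        [2,3] "some" : S
        [3,4] "dog" : (S/(NP/PP))\S
      [4,5] "sent" : NP/PP
  [5,6] "river" : S\PP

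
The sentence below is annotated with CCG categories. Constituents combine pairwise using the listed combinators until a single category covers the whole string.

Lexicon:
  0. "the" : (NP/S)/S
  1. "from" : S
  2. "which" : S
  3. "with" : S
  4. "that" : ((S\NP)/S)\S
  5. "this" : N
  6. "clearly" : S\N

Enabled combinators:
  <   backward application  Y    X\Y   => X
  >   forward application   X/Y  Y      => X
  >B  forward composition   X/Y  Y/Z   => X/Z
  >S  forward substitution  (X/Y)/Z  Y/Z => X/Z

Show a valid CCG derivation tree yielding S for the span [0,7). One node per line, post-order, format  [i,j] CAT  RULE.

[0,7] S   <
  [0,3] NP   >
    [0,2] NP/S   >
      [0,1] "the" : (NP/S)/S
      [1,2] "from" : S
    [2,3] "which" : S
  [3,7] S\NP   >
    [3,5] (S\NP)/S   <
      [3,4] "with" : S
      [4,5] "that" : ((S\NP)/S)\S
    [5,7] S   <
      [5,6] "this" : N
      [6,7] "clearly" : S\N

[0,1] (NP/S)/S  lex  "the"
[1,2] S  lex  "from"
[0,2] NP/S  >  k=1
[2,3] S  lex  "which"
[0,3] NP  >  k=2
[3,4] S  lex  "with"
[4,5] ((S\NP)/S)\S  lex  "that"
[3,5] (S\NP)/S  <  k=4
[5,6] N  lex  "this"
[6,7] S\N  lex  "clearly"
[5,7] S  <  k=6
[3,7] S\NP  >  k=5
[0,7] S  <  k=3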